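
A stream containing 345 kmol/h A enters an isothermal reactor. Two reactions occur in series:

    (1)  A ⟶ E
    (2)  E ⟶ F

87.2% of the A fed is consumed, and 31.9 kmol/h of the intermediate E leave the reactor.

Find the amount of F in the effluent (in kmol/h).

Conversion of A: A consumed = 1ξ₁ = 0.872 × 345 → ξ₁ = 300.8 kmol/h.
E balance: n_E = 0 + 1ξ₁ − 1ξ₂ = 31.9 → ξ₂ = (1·300.8 − 31.9)/1 = 268.9 kmol/h.
Outlet amounts (n = n₀ + Σ ν·ξ):
  A: 345 − 1(300.8) = 44.16
  E: 0 + 1(300.8) − 1(268.9) = 31.9
  F: 0 + 1(268.9) = 268.9

269 kmol/h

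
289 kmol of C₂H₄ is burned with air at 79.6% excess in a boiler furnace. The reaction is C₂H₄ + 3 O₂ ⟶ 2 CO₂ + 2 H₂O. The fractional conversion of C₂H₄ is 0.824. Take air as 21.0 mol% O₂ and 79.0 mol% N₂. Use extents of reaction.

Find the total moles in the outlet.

Stoichiometric O₂ = 3 × 289 = 867 kmol; O₂ fed = 867 × 1.796 = 1557 kmol.
N₂ fed = 1557 × 79/21 = 5858 kmol.
Fuel reacted = 0.824 × 289 → ξ = 238.1 kmol.
Outlet (n = n₀ + ν ξ):
  C₂H₄: 289 − 1(238.1) = 50.86
  O₂: 1557 − 3(238.1) = 842.7
  N₂: 5858 (inert)
  CO₂: 0 + 2(238.1) = 476.3
  H₂O: 0 + 2(238.1) = 476.3
Total out = 50.86 + 842.7 + 5858 + 476.3 + 476.3 = 7704 kmol.

7700 kmol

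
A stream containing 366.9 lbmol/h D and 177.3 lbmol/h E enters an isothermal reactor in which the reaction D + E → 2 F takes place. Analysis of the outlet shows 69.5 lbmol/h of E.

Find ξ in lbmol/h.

For E: n = n₀ − 1ξ → 69.5 = 177.3 − 1ξ, giving ξ = 107.8 lbmol/h.
Outlet amounts (n = n₀ + ν ξ):
  D: 366.9 − 1(107.8) = 259.1
  E: 177.3 − 1(107.8) = 69.5
  F: 0 + 2(107.8) = 215.6

ξ = 108 lbmol/h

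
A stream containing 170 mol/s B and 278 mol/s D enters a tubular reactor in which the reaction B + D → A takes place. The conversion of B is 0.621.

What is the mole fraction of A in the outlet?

B reacted = 0.621 × 170 = 105.6 mol/s; ν_B = −1, so ξ = 105.6/1 = 105.6 mol/s.
Outlet amounts (n = n₀ + ν ξ):
  B: 170 − 1(105.6) = 64.43
  D: 278 − 1(105.6) = 172.4
  A: 0 + 1(105.6) = 105.6
Total out = 342.4 mol/s; y_A = 105.6 / 342.4 = 0.3083.

0.308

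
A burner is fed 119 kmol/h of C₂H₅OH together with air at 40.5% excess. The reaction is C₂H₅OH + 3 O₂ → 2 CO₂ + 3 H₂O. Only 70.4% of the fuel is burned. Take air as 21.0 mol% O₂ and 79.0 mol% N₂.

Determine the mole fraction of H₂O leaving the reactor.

Stoichiometric O₂ = 3 × 119 = 357 kmol/h; O₂ fed = 357 × 1.405 = 501.6 kmol/h.
N₂ fed = 501.6 × 79/21 = 1887 kmol/h.
Fuel reacted = 0.704 × 119 → ξ = 83.78 kmol/h.
Outlet (n = n₀ + ν ξ):
  C₂H₅OH: 119 − 1(83.78) = 35.22
  O₂: 501.6 − 3(83.78) = 250.3
  N₂: 1887 (inert)
  CO₂: 0 + 2(83.78) = 167.6
  H₂O: 0 + 3(83.78) = 251.3
Total out = 2591 kmol/h; y_H₂O = 251.3 / 2591 = 0.09699.

0.097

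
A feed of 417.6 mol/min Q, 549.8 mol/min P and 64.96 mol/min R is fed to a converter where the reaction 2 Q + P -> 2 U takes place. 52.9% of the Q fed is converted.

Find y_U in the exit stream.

Q reacted = 0.529 × 417.6 = 220.9 mol/min; ν_Q = −2, so ξ = 220.9/2 = 110.5 mol/min.
Outlet amounts (n = n₀ + ν ξ):
  Q: 417.6 − 2(110.5) = 196.7
  P: 549.8 − 1(110.5) = 439.3
  U: 0 + 2(110.5) = 220.9
  R: 64.96 (inert)
Total out = 921.9 mol/min; y_U = 220.9 / 921.9 = 0.2396.

0.24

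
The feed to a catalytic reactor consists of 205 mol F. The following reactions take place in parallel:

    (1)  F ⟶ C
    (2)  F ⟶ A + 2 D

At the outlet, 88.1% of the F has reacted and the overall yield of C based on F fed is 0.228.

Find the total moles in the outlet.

Yield of C: 1ξ₁ / 205 = 0.228 → ξ₁ = 46.74 mol.
Conversion of F: 1ξ₁ + 1ξ₂ = 0.881 × 205 = 180.6 → ξ₂ = 133.9 mol.
Outlet amounts (n = n₀ + Σ ν·ξ):
  F: 205 − 1(46.74) − 1(133.9) = 24.4
  C: 0 + 1(46.74) = 46.74
  A: 0 + 1(133.9) = 133.9
  D: 0 + 2(133.9) = 267.7
Total out = 24.4 + 46.74 + 133.9 + 267.7 = 472.7 mol.

473 mol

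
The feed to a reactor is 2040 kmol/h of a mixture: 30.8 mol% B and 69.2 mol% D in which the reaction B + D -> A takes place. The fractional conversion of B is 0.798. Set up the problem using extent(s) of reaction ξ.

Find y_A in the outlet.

B reacted = 0.798 × 628.3 = 501.4 kmol/h; ν_B = −1, so ξ = 501.4/1 = 501.4 kmol/h.
Outlet amounts (n = n₀ + ν ξ):
  B: 628.3 − 1(501.4) = 126.9
  D: 1412 − 1(501.4) = 910.3
  A: 0 + 1(501.4) = 501.4
Total out = 1539 kmol/h; y_A = 501.4 / 1539 = 0.3259.

0.326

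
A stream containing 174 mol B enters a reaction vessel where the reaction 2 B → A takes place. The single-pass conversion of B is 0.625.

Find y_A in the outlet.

B reacted = 0.625 × 174 = 108.8 mol; ν_B = −2, so ξ = 108.8/2 = 54.38 mol.
Outlet amounts (n = n₀ + ν ξ):
  B: 174 − 2(54.38) = 65.25
  A: 0 + 1(54.38) = 54.38
Total out = 119.6 mol; y_A = 54.38 / 119.6 = 0.4545.

0.455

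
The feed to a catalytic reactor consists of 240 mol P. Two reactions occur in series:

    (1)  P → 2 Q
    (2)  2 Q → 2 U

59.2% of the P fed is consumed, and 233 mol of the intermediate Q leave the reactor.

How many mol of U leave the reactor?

51.2 mol

Conversion of P: P consumed = 1ξ₁ = 0.592 × 240 → ξ₁ = 142.1 mol.
Q balance: n_Q = 0 + 2ξ₁ − 2ξ₂ = 233 → ξ₂ = (2·142.1 − 233)/2 = 25.58 mol.
Outlet amounts (n = n₀ + Σ ν·ξ):
  P: 240 − 1(142.1) = 97.92
  Q: 0 + 2(142.1) − 2(25.58) = 233
  U: 0 + 2(25.58) = 51.16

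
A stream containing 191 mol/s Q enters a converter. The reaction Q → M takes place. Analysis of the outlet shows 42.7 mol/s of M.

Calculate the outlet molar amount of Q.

For M: n = n₀ + 1ξ → 42.7 = 0 + 1ξ, giving ξ = 42.7 mol/s.
Outlet amounts (n = n₀ + ν ξ):
  Q: 191 − 1(42.7) = 148.3
  M: 0 + 1(42.7) = 42.7

148 mol/s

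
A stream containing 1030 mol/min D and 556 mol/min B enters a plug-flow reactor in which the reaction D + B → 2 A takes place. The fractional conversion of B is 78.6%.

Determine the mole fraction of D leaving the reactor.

0.374

B reacted = 0.786 × 556 = 437 mol/min; ν_B = −1, so ξ = 437/1 = 437 mol/min.
Outlet amounts (n = n₀ + ν ξ):
  D: 1030 − 1(437) = 593
  B: 556 − 1(437) = 119
  A: 0 + 2(437) = 874
Total out = 1586 mol/min; y_D = 593 / 1586 = 0.3739.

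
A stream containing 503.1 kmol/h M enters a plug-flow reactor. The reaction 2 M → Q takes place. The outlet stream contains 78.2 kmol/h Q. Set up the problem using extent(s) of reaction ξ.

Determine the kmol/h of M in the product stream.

For Q: n = n₀ + 1ξ → 78.2 = 0 + 1ξ, giving ξ = 78.2 kmol/h.
Outlet amounts (n = n₀ + ν ξ):
  M: 503.1 − 2(78.2) = 346.7
  Q: 0 + 1(78.2) = 78.2

347 kmol/h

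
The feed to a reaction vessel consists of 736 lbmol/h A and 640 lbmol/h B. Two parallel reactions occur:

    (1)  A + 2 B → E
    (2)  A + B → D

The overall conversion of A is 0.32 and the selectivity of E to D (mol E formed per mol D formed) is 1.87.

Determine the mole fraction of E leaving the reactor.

0.155

Conversion of A: A consumed = 0.32 × 736 = 235.5 lbmol/h = 1ξ₁ + 1ξ₂.
Selectivity: 1ξ₁ / (1ξ₂) = 1.87 → ξ₁ = 1.87 ξ₂.
Substitute: (1·1.87 + 1) ξ₂ = 235.5 → ξ₂ = 82.06 lbmol/h, ξ₁ = 153.5 lbmol/h.
Outlet amounts (n = n₀ + Σ ν·ξ):
  A: 736 − 1(153.5) − 1(82.06) = 500.5
  B: 640 − 2(153.5) − 1(82.06) = 251
  E: 0 + 1(153.5) = 153.5
  D: 0 + 1(82.06) = 82.06
Total out = 987 lbmol/h; y_E = 153.5 / 987 = 0.1555.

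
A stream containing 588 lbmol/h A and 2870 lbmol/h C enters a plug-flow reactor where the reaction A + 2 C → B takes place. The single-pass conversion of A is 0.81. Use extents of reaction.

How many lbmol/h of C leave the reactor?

A reacted = 0.81 × 588 = 476.3 lbmol/h; ν_A = −1, so ξ = 476.3/1 = 476.3 lbmol/h.
Outlet amounts (n = n₀ + ν ξ):
  A: 588 − 1(476.3) = 111.7
  C: 2870 − 2(476.3) = 1917
  B: 0 + 1(476.3) = 476.3

1920 lbmol/h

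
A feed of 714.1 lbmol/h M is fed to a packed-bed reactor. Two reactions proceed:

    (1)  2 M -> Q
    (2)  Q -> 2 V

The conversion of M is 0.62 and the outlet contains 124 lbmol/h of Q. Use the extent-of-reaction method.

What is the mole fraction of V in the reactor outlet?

0.33

Conversion of M: M consumed = 2ξ₁ = 0.62 × 714.1 → ξ₁ = 221.4 lbmol/h.
Q balance: n_Q = 0 + 1ξ₁ − 1ξ₂ = 124 → ξ₂ = (1·221.4 − 124)/1 = 97.37 lbmol/h.
Outlet amounts (n = n₀ + Σ ν·ξ):
  M: 714.1 − 2(221.4) = 271.4
  Q: 0 + 1(221.4) − 1(97.37) = 124
  V: 0 + 2(97.37) = 194.7
Total out = 590.1 lbmol/h; y_V = 194.7 / 590.1 = 0.33.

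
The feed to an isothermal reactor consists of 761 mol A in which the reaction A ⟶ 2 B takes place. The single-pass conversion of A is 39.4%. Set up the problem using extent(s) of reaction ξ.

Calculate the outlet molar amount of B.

A reacted = 0.394 × 761 = 299.8 mol; ν_A = −1, so ξ = 299.8/1 = 299.8 mol.
Outlet amounts (n = n₀ + ν ξ):
  A: 761 − 1(299.8) = 461.2
  B: 0 + 2(299.8) = 599.7

600 mol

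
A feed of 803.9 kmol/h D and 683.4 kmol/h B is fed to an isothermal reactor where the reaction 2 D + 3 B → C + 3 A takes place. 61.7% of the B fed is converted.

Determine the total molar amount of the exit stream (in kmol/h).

B reacted = 0.617 × 683.4 = 421.7 kmol/h; ν_B = −3, so ξ = 421.7/3 = 140.6 kmol/h.
Outlet amounts (n = n₀ + ν ξ):
  D: 803.9 − 2(140.6) = 522.8
  B: 683.4 − 3(140.6) = 261.7
  C: 0 + 1(140.6) = 140.6
  A: 0 + 3(140.6) = 421.7
Total out = 522.8 + 261.7 + 140.6 + 421.7 = 1347 kmol/h.

1350 kmol/h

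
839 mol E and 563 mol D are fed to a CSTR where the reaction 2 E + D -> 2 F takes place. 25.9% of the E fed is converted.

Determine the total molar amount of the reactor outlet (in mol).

1290 mol

E reacted = 0.259 × 839 = 217.3 mol; ν_E = −2, so ξ = 217.3/2 = 108.7 mol.
Outlet amounts (n = n₀ + ν ξ):
  E: 839 − 2(108.7) = 621.7
  D: 563 − 1(108.7) = 454.3
  F: 0 + 2(108.7) = 217.3
Total out = 621.7 + 454.3 + 217.3 = 1293 mol.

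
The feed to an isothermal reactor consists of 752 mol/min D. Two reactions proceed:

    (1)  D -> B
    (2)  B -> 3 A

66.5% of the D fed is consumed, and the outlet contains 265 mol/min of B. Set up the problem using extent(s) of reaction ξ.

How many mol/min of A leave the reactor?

705 mol/min

Conversion of D: D consumed = 1ξ₁ = 0.665 × 752 → ξ₁ = 500.1 mol/min.
B balance: n_B = 0 + 1ξ₁ − 1ξ₂ = 265 → ξ₂ = (1·500.1 − 265)/1 = 235.1 mol/min.
Outlet amounts (n = n₀ + Σ ν·ξ):
  D: 752 − 1(500.1) = 251.9
  B: 0 + 1(500.1) − 1(235.1) = 265
  A: 0 + 3(235.1) = 705.2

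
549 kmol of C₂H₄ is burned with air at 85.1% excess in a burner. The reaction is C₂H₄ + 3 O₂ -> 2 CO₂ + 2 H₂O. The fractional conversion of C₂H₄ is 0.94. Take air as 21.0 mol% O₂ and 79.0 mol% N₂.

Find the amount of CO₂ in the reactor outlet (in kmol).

1030 kmol

Stoichiometric O₂ = 3 × 549 = 1647 kmol; O₂ fed = 1647 × 1.851 = 3049 kmol.
N₂ fed = 3049 × 79/21 = 11470 kmol.
Fuel reacted = 0.94 × 549 → ξ = 516.1 kmol.
Outlet (n = n₀ + ν ξ):
  C₂H₄: 549 − 1(516.1) = 32.94
  O₂: 3049 − 3(516.1) = 1500
  N₂: 11470 (inert)
  CO₂: 0 + 2(516.1) = 1032
  H₂O: 0 + 2(516.1) = 1032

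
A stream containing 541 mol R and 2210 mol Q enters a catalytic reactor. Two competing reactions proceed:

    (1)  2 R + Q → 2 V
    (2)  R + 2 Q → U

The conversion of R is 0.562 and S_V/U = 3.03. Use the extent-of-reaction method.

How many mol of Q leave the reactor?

Conversion of R: R consumed = 0.562 × 541 = 304 mol = 2ξ₁ + 1ξ₂.
Selectivity: 2ξ₁ / (1ξ₂) = 3.03 → ξ₁ = 1.515 ξ₂.
Substitute: (2·1.515 + 1) ξ₂ = 304 → ξ₂ = 75.44 mol, ξ₁ = 114.3 mol.
Outlet amounts (n = n₀ + Σ ν·ξ):
  R: 541 − 2(114.3) − 1(75.44) = 237
  Q: 2210 − 1(114.3) − 2(75.44) = 1945
  V: 0 + 2(114.3) = 228.6
  U: 0 + 1(75.44) = 75.44

1940 mol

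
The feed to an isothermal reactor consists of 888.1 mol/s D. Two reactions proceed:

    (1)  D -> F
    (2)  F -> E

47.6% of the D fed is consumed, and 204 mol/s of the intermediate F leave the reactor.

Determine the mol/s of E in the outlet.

219 mol/s

Conversion of D: D consumed = 1ξ₁ = 0.476 × 888.1 → ξ₁ = 422.7 mol/s.
F balance: n_F = 0 + 1ξ₁ − 1ξ₂ = 204 → ξ₂ = (1·422.7 − 204)/1 = 218.7 mol/s.
Outlet amounts (n = n₀ + Σ ν·ξ):
  D: 888.1 − 1(422.7) = 465.4
  F: 0 + 1(422.7) − 1(218.7) = 204
  E: 0 + 1(218.7) = 218.7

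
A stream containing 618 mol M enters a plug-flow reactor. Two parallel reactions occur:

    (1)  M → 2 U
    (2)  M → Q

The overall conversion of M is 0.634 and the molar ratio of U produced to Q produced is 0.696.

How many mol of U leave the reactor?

Conversion of M: M consumed = 0.634 × 618 = 391.8 mol = 1ξ₁ + 1ξ₂.
Selectivity: 2ξ₁ / (1ξ₂) = 0.696 → ξ₁ = 0.348 ξ₂.
Substitute: (1·0.348 + 1) ξ₂ = 391.8 → ξ₂ = 290.7 mol, ξ₁ = 101.2 mol.
Outlet amounts (n = n₀ + Σ ν·ξ):
  M: 618 − 1(101.2) − 1(290.7) = 226.2
  U: 0 + 2(101.2) = 202.3
  Q: 0 + 1(290.7) = 290.7

202 mol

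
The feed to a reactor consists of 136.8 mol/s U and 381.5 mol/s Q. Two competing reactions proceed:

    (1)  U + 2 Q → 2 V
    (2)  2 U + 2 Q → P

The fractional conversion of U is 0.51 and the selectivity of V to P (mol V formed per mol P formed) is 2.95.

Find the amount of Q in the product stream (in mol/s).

282 mol/s

Conversion of U: U consumed = 0.51 × 136.8 = 69.77 mol/s = 1ξ₁ + 2ξ₂.
Selectivity: 2ξ₁ / (1ξ₂) = 2.95 → ξ₁ = 1.475 ξ₂.
Substitute: (1·1.475 + 2) ξ₂ = 69.77 → ξ₂ = 20.08 mol/s, ξ₁ = 29.61 mol/s.
Outlet amounts (n = n₀ + Σ ν·ξ):
  U: 136.8 − 1(29.61) − 2(20.08) = 67.03
  Q: 381.5 − 2(29.61) − 2(20.08) = 282.1
  V: 0 + 2(29.61) = 59.23
  P: 0 + 1(20.08) = 20.08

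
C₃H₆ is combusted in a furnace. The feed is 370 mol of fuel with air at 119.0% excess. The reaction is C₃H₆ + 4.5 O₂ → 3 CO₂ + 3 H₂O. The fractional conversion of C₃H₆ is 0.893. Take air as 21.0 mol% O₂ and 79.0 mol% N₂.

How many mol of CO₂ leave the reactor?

991 mol

Stoichiometric O₂ = 4.5 × 370 = 1665 mol; O₂ fed = 1665 × 2.190 = 3646 mol.
N₂ fed = 3646 × 79/21 = 13720 mol.
Fuel reacted = 0.893 × 370 → ξ = 330.4 mol.
Outlet (n = n₀ + ν ξ):
  C₃H₆: 370 − 1(330.4) = 39.59
  O₂: 3646 − 4.5(330.4) = 2160
  N₂: 13720 (inert)
  CO₂: 0 + 3(330.4) = 991.2
  H₂O: 0 + 3(330.4) = 991.2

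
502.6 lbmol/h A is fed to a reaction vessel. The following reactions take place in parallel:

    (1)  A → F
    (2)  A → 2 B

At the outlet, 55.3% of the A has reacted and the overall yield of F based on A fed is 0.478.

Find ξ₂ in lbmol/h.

ξ₂ = 37.7 lbmol/h

Yield of F: 1ξ₁ / 502.6 = 0.478 → ξ₁ = 240.2 lbmol/h.
Conversion of A: 1ξ₁ + 1ξ₂ = 0.553 × 502.6 = 277.9 → ξ₂ = 37.7 lbmol/h.
Outlet amounts (n = n₀ + Σ ν·ξ):
  A: 502.6 − 1(240.2) − 1(37.7) = 224.7
  F: 0 + 1(240.2) = 240.2
  B: 0 + 2(37.7) = 75.39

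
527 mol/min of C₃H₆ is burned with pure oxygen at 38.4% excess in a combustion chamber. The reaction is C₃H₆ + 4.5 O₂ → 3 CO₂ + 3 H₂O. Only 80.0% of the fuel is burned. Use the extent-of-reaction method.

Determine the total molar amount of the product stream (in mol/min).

4020 mol/min

Stoichiometric O₂ = 4.5 × 527 = 2372 mol/min; O₂ fed = 2372 × 1.384 = 3282 mol/min.
Fuel reacted = 0.8 × 527 → ξ = 421.6 mol/min.
Outlet (n = n₀ + ν ξ):
  C₃H₆: 527 − 1(421.6) = 105.4
  O₂: 3282 − 4.5(421.6) = 1385
  CO₂: 0 + 3(421.6) = 1265
  H₂O: 0 + 3(421.6) = 1265
Total out = 105.4 + 1385 + 1265 + 1265 = 4020 mol/min.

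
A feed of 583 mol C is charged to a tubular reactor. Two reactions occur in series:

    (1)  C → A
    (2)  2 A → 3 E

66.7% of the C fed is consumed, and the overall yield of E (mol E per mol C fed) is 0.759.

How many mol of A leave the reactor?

Conversion of C: C consumed = 1ξ₁ = 0.667 × 583 → ξ₁ = 388.9 mol.
Yield of E: 3ξ₂ / 583 = 0.759 → ξ₂ = 147.5 mol.
Outlet amounts (n = n₀ + Σ ν·ξ):
  C: 583 − 1(388.9) = 194.1
  A: 0 + 1(388.9) − 2(147.5) = 93.86
  E: 0 + 3(147.5) = 442.5

93.9 mol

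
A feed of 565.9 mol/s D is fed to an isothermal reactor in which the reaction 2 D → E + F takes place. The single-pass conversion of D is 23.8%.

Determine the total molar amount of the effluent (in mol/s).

D reacted = 0.238 × 565.9 = 134.7 mol/s; ν_D = −2, so ξ = 134.7/2 = 67.34 mol/s.
Outlet amounts (n = n₀ + ν ξ):
  D: 565.9 − 2(67.34) = 431.2
  E: 0 + 1(67.34) = 67.34
  F: 0 + 1(67.34) = 67.34
Total out = 431.2 + 67.34 + 67.34 = 565.9 mol/s.

566 mol/s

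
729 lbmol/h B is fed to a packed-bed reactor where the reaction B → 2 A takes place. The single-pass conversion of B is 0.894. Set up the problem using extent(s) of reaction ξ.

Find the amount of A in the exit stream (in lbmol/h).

B reacted = 0.894 × 729 = 651.7 lbmol/h; ν_B = −1, so ξ = 651.7/1 = 651.7 lbmol/h.
Outlet amounts (n = n₀ + ν ξ):
  B: 729 − 1(651.7) = 77.27
  A: 0 + 2(651.7) = 1303

1300 lbmol/h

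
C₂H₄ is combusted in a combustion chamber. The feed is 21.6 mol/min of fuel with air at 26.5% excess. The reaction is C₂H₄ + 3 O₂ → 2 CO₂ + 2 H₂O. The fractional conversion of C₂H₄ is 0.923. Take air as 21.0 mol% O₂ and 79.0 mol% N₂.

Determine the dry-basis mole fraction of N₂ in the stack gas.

Stoichiometric O₂ = 3 × 21.6 = 64.8 mol/min; O₂ fed = 64.8 × 1.265 = 81.97 mol/min.
N₂ fed = 81.97 × 79/21 = 308.4 mol/min.
Fuel reacted = 0.923 × 21.6 → ξ = 19.94 mol/min.
Outlet (n = n₀ + ν ξ):
  C₂H₄: 21.6 − 1(19.94) = 1.663
  O₂: 81.97 − 3(19.94) = 22.16
  N₂: 308.4 (inert)
  CO₂: 0 + 2(19.94) = 39.87
  H₂O: 0 + 2(19.94) = 39.87
Dry total = 372.1 mol/min; y_N₂ (dry) = 308.4 / 372.1 = 0.8288.

0.829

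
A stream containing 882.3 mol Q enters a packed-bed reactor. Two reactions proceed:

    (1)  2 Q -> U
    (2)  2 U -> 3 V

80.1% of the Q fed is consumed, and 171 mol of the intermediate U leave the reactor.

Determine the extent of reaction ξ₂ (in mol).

Conversion of Q: Q consumed = 2ξ₁ = 0.801 × 882.3 → ξ₁ = 353.4 mol.
U balance: n_U = 0 + 1ξ₁ − 2ξ₂ = 171 → ξ₂ = (1·353.4 − 171)/2 = 91.18 mol.
Outlet amounts (n = n₀ + Σ ν·ξ):
  Q: 882.3 − 2(353.4) = 175.6
  U: 0 + 1(353.4) − 2(91.18) = 171
  V: 0 + 3(91.18) = 273.5

ξ₂ = 91.2 mol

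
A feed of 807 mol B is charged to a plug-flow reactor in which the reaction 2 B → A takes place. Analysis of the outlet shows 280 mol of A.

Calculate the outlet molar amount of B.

For A: n = n₀ + 1ξ → 280 = 0 + 1ξ, giving ξ = 280 mol.
Outlet amounts (n = n₀ + ν ξ):
  B: 807 − 2(280) = 247
  A: 0 + 1(280) = 280

247 mol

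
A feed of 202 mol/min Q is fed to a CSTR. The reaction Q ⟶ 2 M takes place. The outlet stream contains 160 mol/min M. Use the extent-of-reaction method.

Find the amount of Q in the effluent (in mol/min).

122 mol/min

For M: n = n₀ + 2ξ → 160 = 0 + 2ξ, giving ξ = 80 mol/min.
Outlet amounts (n = n₀ + ν ξ):
  Q: 202 − 1(80) = 122
  M: 0 + 2(80) = 160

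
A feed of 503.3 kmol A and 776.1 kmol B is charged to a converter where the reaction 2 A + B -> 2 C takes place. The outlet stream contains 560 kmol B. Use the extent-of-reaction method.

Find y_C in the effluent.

For B: n = n₀ − 1ξ → 560 = 776.1 − 1ξ, giving ξ = 216.1 kmol.
Outlet amounts (n = n₀ + ν ξ):
  A: 503.3 − 2(216.1) = 71.1
  B: 776.1 − 1(216.1) = 560
  C: 0 + 2(216.1) = 432.2
Total out = 1063 kmol; y_C = 432.2 / 1063 = 0.4065.

0.406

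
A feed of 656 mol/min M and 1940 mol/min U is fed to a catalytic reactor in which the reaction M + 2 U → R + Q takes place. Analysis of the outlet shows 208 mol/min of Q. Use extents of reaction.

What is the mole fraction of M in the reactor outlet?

0.188

For Q: n = n₀ + 1ξ → 208 = 0 + 1ξ, giving ξ = 208 mol/min.
Outlet amounts (n = n₀ + ν ξ):
  M: 656 − 1(208) = 448
  U: 1940 − 2(208) = 1524
  R: 0 + 1(208) = 208
  Q: 0 + 1(208) = 208
Total out = 2388 mol/min; y_M = 448 / 2388 = 0.1876.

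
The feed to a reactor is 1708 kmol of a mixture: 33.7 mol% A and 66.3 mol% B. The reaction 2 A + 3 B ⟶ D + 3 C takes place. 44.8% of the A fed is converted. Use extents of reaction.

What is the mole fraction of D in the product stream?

0.0817

A reacted = 0.448 × 575.6 = 257.9 kmol; ν_A = −2, so ξ = 257.9/2 = 128.9 kmol.
Outlet amounts (n = n₀ + ν ξ):
  A: 575.6 − 2(128.9) = 317.7
  B: 1132 − 3(128.9) = 745.6
  D: 0 + 1(128.9) = 128.9
  C: 0 + 3(128.9) = 386.8
Total out = 1579 kmol; y_D = 128.9 / 1579 = 0.08165.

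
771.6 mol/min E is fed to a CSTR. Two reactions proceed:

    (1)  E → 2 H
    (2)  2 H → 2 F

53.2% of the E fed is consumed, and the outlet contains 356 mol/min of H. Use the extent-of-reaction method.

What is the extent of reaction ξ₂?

ξ₂ = 232 mol/min

Conversion of E: E consumed = 1ξ₁ = 0.532 × 771.6 → ξ₁ = 410.5 mol/min.
H balance: n_H = 0 + 2ξ₁ − 2ξ₂ = 356 → ξ₂ = (2·410.5 − 356)/2 = 232.5 mol/min.
Outlet amounts (n = n₀ + Σ ν·ξ):
  E: 771.6 − 1(410.5) = 361.1
  H: 0 + 2(410.5) − 2(232.5) = 356
  F: 0 + 2(232.5) = 465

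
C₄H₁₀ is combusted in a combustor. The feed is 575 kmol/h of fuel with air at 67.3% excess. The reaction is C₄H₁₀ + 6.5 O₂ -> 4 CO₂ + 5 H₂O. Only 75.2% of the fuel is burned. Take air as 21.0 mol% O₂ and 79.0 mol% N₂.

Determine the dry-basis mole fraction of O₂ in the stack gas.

Stoichiometric O₂ = 6.5 × 575 = 3738 kmol/h; O₂ fed = 3738 × 1.673 = 6253 kmol/h.
N₂ fed = 6253 × 79/21 = 23520 kmol/h.
Fuel reacted = 0.752 × 575 → ξ = 432.4 kmol/h.
Outlet (n = n₀ + ν ξ):
  C₄H₁₀: 575 − 1(432.4) = 142.6
  O₂: 6253 − 6.5(432.4) = 3442
  N₂: 23520 (inert)
  CO₂: 0 + 4(432.4) = 1730
  H₂O: 0 + 5(432.4) = 2162
Dry total = 28840 kmol/h; y_O₂ (dry) = 3442 / 28840 = 0.1194.

0.119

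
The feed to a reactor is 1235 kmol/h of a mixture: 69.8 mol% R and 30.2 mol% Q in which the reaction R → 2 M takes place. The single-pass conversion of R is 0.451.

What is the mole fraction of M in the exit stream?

0.479

R reacted = 0.451 × 862 = 388.8 kmol/h; ν_R = −1, so ξ = 388.8/1 = 388.8 kmol/h.
Outlet amounts (n = n₀ + ν ξ):
  R: 862 − 1(388.8) = 473.3
  M: 0 + 2(388.8) = 777.6
  Q: 373 (inert)
Total out = 1624 kmol/h; y_M = 777.6 / 1624 = 0.4789.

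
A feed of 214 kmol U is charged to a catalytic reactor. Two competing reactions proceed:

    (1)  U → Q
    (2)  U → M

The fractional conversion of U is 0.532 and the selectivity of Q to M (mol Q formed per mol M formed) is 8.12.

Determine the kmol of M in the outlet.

Conversion of U: U consumed = 0.532 × 214 = 113.8 kmol = 1ξ₁ + 1ξ₂.
Selectivity: 1ξ₁ / (1ξ₂) = 8.12 → ξ₁ = 8.12 ξ₂.
Substitute: (1·8.12 + 1) ξ₂ = 113.8 → ξ₂ = 12.48 kmol, ξ₁ = 101.4 kmol.
Outlet amounts (n = n₀ + Σ ν·ξ):
  U: 214 − 1(101.4) − 1(12.48) = 100.2
  Q: 0 + 1(101.4) = 101.4
  M: 0 + 1(12.48) = 12.48

12.5 kmol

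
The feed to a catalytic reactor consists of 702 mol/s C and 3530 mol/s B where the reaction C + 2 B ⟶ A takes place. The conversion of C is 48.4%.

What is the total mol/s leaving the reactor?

3550 mol/s

C reacted = 0.484 × 702 = 339.8 mol/s; ν_C = −1, so ξ = 339.8/1 = 339.8 mol/s.
Outlet amounts (n = n₀ + ν ξ):
  C: 702 − 1(339.8) = 362.2
  B: 3530 − 2(339.8) = 2850
  A: 0 + 1(339.8) = 339.8
Total out = 362.2 + 2850 + 339.8 = 3552 mol/s.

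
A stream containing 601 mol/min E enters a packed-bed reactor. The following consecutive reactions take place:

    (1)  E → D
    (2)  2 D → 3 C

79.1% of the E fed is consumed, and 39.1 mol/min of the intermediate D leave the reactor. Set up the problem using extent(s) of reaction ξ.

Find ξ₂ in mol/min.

Conversion of E: E consumed = 1ξ₁ = 0.791 × 601 → ξ₁ = 475.4 mol/min.
D balance: n_D = 0 + 1ξ₁ − 2ξ₂ = 39.1 → ξ₂ = (1·475.4 − 39.1)/2 = 218.1 mol/min.
Outlet amounts (n = n₀ + Σ ν·ξ):
  E: 601 − 1(475.4) = 125.6
  D: 0 + 1(475.4) − 2(218.1) = 39.1
  C: 0 + 3(218.1) = 654.4

ξ₂ = 218 mol/min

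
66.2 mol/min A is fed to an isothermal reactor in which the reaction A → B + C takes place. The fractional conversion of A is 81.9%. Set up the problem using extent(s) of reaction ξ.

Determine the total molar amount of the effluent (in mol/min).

A reacted = 0.819 × 66.2 = 54.22 mol/min; ν_A = −1, so ξ = 54.22/1 = 54.22 mol/min.
Outlet amounts (n = n₀ + ν ξ):
  A: 66.2 − 1(54.22) = 11.98
  B: 0 + 1(54.22) = 54.22
  C: 0 + 1(54.22) = 54.22
Total out = 11.98 + 54.22 + 54.22 = 120.4 mol/min.

120 mol/min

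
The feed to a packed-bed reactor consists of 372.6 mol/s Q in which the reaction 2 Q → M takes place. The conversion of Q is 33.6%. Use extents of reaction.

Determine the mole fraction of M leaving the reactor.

Q reacted = 0.336 × 372.6 = 125.2 mol/s; ν_Q = −2, so ξ = 125.2/2 = 62.6 mol/s.
Outlet amounts (n = n₀ + ν ξ):
  Q: 372.6 − 2(62.6) = 247.4
  M: 0 + 1(62.6) = 62.6
Total out = 310 mol/s; y_M = 62.6 / 310 = 0.2019.

0.202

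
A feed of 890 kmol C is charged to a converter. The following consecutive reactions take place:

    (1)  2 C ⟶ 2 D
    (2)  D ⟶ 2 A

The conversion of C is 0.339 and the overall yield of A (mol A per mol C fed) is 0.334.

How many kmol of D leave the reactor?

153 kmol

Conversion of C: C consumed = 2ξ₁ = 0.339 × 890 → ξ₁ = 150.9 kmol.
Yield of A: 2ξ₂ / 890 = 0.334 → ξ₂ = 148.6 kmol.
Outlet amounts (n = n₀ + Σ ν·ξ):
  C: 890 − 2(150.9) = 588.3
  D: 0 + 2(150.9) − 1(148.6) = 153.1
  A: 0 + 2(148.6) = 297.3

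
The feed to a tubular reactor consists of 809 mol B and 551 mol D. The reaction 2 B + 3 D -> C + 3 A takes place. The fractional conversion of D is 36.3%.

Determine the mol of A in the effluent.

D reacted = 0.363 × 551 = 200 mol; ν_D = −3, so ξ = 200/3 = 66.67 mol.
Outlet amounts (n = n₀ + ν ξ):
  B: 809 − 2(66.67) = 675.7
  D: 551 − 3(66.67) = 351
  C: 0 + 1(66.67) = 66.67
  A: 0 + 3(66.67) = 200

200 mol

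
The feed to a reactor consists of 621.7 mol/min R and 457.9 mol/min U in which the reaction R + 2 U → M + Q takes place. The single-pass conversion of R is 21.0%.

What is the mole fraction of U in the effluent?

R reacted = 0.21 × 621.7 = 130.6 mol/min; ν_R = −1, so ξ = 130.6/1 = 130.6 mol/min.
Outlet amounts (n = n₀ + ν ξ):
  R: 621.7 − 1(130.6) = 491.1
  U: 457.9 − 2(130.6) = 196.8
  M: 0 + 1(130.6) = 130.6
  Q: 0 + 1(130.6) = 130.6
Total out = 949 mol/min; y_U = 196.8 / 949 = 0.2074.

0.207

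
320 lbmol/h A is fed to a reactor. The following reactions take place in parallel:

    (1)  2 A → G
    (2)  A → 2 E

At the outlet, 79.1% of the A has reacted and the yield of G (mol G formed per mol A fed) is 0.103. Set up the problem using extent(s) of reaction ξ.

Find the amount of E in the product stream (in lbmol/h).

374 lbmol/h

Yield of G: 1ξ₁ / 320 = 0.103 → ξ₁ = 32.96 lbmol/h.
Conversion of A: 2ξ₁ + 1ξ₂ = 0.791 × 320 = 253.1 → ξ₂ = 187.2 lbmol/h.
Outlet amounts (n = n₀ + Σ ν·ξ):
  A: 320 − 2(32.96) − 1(187.2) = 66.88
  G: 0 + 1(32.96) = 32.96
  E: 0 + 2(187.2) = 374.4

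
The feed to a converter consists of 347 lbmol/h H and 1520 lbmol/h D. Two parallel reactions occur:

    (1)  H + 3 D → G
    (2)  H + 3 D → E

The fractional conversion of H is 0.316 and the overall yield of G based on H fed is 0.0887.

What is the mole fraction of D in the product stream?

0.774

Yield of G: 1ξ₁ / 347 = 0.0887 → ξ₁ = 30.78 lbmol/h.
Conversion of H: 1ξ₁ + 1ξ₂ = 0.316 × 347 = 109.7 → ξ₂ = 78.87 lbmol/h.
Outlet amounts (n = n₀ + Σ ν·ξ):
  H: 347 − 1(30.78) − 1(78.87) = 237.3
  D: 1520 − 3(30.78) − 3(78.87) = 1191
  G: 0 + 1(30.78) = 30.78
  E: 0 + 1(78.87) = 78.87
Total out = 1538 lbmol/h; y_D = 1191 / 1538 = 0.7744.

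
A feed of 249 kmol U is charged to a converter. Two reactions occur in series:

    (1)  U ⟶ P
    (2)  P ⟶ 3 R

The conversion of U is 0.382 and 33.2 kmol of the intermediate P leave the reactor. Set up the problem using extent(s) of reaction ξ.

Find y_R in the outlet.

Conversion of U: U consumed = 1ξ₁ = 0.382 × 249 → ξ₁ = 95.12 kmol.
P balance: n_P = 0 + 1ξ₁ − 1ξ₂ = 33.2 → ξ₂ = (1·95.12 − 33.2)/1 = 61.92 kmol.
Outlet amounts (n = n₀ + Σ ν·ξ):
  U: 249 − 1(95.12) = 153.9
  P: 0 + 1(95.12) − 1(61.92) = 33.2
  R: 0 + 3(61.92) = 185.8
Total out = 372.8 kmol; y_R = 185.8 / 372.8 = 0.4982.

0.498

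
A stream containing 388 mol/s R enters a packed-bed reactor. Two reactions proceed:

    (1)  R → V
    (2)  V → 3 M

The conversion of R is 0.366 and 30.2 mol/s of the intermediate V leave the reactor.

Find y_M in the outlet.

Conversion of R: R consumed = 1ξ₁ = 0.366 × 388 → ξ₁ = 142 mol/s.
V balance: n_V = 0 + 1ξ₁ − 1ξ₂ = 30.2 → ξ₂ = (1·142 − 30.2)/1 = 111.8 mol/s.
Outlet amounts (n = n₀ + Σ ν·ξ):
  R: 388 − 1(142) = 246
  V: 0 + 1(142) − 1(111.8) = 30.2
  M: 0 + 3(111.8) = 335.4
Total out = 611.6 mol/s; y_M = 335.4 / 611.6 = 0.5484.

0.548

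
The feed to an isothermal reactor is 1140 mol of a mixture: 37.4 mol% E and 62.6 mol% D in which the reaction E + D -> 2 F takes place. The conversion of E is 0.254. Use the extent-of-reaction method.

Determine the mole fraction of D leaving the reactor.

E reacted = 0.254 × 426.4 = 108.3 mol; ν_E = −1, so ξ = 108.3/1 = 108.3 mol.
Outlet amounts (n = n₀ + ν ξ):
  E: 426.4 − 1(108.3) = 318.1
  D: 713.6 − 1(108.3) = 605.3
  F: 0 + 2(108.3) = 216.6
Total out = 1140 mol; y_D = 605.3 / 1140 = 0.531.

0.531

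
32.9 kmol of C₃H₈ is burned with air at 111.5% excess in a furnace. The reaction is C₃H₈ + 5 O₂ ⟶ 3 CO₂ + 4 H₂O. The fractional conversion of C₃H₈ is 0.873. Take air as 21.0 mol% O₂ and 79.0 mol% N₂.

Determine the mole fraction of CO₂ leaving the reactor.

0.0501

Stoichiometric O₂ = 5 × 32.9 = 164.5 kmol; O₂ fed = 164.5 × 2.115 = 347.9 kmol.
N₂ fed = 347.9 × 79/21 = 1309 kmol.
Fuel reacted = 0.873 × 32.9 → ξ = 28.72 kmol.
Outlet (n = n₀ + ν ξ):
  C₃H₈: 32.9 − 1(28.72) = 4.178
  O₂: 347.9 − 5(28.72) = 204.3
  N₂: 1309 (inert)
  CO₂: 0 + 3(28.72) = 86.17
  H₂O: 0 + 4(28.72) = 114.9
Total out = 1718 kmol; y_CO₂ = 86.17 / 1718 = 0.05014.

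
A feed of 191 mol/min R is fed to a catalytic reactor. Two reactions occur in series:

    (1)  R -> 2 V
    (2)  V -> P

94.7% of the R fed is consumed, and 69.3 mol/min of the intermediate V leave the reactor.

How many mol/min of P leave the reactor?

Conversion of R: R consumed = 1ξ₁ = 0.947 × 191 → ξ₁ = 180.9 mol/min.
V balance: n_V = 0 + 2ξ₁ − 1ξ₂ = 69.3 → ξ₂ = (2·180.9 − 69.3)/1 = 292.5 mol/min.
Outlet amounts (n = n₀ + Σ ν·ξ):
  R: 191 − 1(180.9) = 10.12
  V: 0 + 2(180.9) − 1(292.5) = 69.3
  P: 0 + 1(292.5) = 292.5

292 mol/min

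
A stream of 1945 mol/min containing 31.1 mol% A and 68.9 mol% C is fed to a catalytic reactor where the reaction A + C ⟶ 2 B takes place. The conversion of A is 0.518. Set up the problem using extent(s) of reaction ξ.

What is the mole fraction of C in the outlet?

A reacted = 0.518 × 604.9 = 313.3 mol/min; ν_A = −1, so ξ = 313.3/1 = 313.3 mol/min.
Outlet amounts (n = n₀ + ν ξ):
  A: 604.9 − 1(313.3) = 291.6
  C: 1340 − 1(313.3) = 1027
  B: 0 + 2(313.3) = 626.7
Total out = 1945 mol/min; y_C = 1027 / 1945 = 0.5279.

0.528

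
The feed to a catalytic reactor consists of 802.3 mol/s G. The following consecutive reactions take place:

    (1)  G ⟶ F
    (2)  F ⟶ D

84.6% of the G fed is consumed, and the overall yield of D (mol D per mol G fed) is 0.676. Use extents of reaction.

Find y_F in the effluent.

Conversion of G: G consumed = 1ξ₁ = 0.846 × 802.3 → ξ₁ = 678.7 mol/s.
Yield of D: 1ξ₂ / 802.3 = 0.676 → ξ₂ = 542.4 mol/s.
Outlet amounts (n = n₀ + Σ ν·ξ):
  G: 802.3 − 1(678.7) = 123.6
  F: 0 + 1(678.7) − 1(542.4) = 136.4
  D: 0 + 1(542.4) = 542.4
Total out = 802.3 mol/s; y_F = 136.4 / 802.3 = 0.17.

0.17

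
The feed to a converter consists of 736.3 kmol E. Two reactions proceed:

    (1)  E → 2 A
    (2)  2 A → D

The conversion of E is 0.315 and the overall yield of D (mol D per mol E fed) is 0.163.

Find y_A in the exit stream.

0.264

Conversion of E: E consumed = 1ξ₁ = 0.315 × 736.3 → ξ₁ = 231.9 kmol.
Yield of D: 1ξ₂ / 736.3 = 0.163 → ξ₂ = 120 kmol.
Outlet amounts (n = n₀ + Σ ν·ξ):
  E: 736.3 − 1(231.9) = 504.4
  A: 0 + 2(231.9) − 2(120) = 223.8
  D: 0 + 1(120) = 120
Total out = 848.2 kmol; y_A = 223.8 / 848.2 = 0.2639.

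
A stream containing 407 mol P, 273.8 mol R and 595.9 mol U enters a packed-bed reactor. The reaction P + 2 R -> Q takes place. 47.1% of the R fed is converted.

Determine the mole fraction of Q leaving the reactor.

0.0562

R reacted = 0.471 × 273.8 = 129 mol; ν_R = −2, so ξ = 129/2 = 64.48 mol.
Outlet amounts (n = n₀ + ν ξ):
  P: 407 − 1(64.48) = 342.5
  R: 273.8 − 2(64.48) = 144.8
  Q: 0 + 1(64.48) = 64.48
  U: 595.9 (inert)
Total out = 1148 mol; y_Q = 64.48 / 1148 = 0.05618.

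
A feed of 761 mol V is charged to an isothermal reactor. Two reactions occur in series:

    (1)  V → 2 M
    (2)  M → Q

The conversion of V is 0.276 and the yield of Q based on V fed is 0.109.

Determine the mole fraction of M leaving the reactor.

Conversion of V: V consumed = 1ξ₁ = 0.276 × 761 → ξ₁ = 210 mol.
Yield of Q: 1ξ₂ / 761 = 0.109 → ξ₂ = 82.95 mol.
Outlet amounts (n = n₀ + Σ ν·ξ):
  V: 761 − 1(210) = 551
  M: 0 + 2(210) − 1(82.95) = 337.1
  Q: 0 + 1(82.95) = 82.95
Total out = 971 mol; y_M = 337.1 / 971 = 0.3472.

0.347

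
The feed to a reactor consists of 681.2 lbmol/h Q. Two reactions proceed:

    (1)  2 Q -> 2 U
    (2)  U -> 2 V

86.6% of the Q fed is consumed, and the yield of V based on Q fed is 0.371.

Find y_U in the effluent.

Conversion of Q: Q consumed = 2ξ₁ = 0.866 × 681.2 → ξ₁ = 295 lbmol/h.
Yield of V: 2ξ₂ / 681.2 = 0.371 → ξ₂ = 126.4 lbmol/h.
Outlet amounts (n = n₀ + Σ ν·ξ):
  Q: 681.2 − 2(295) = 91.28
  U: 0 + 2(295) − 1(126.4) = 463.6
  V: 0 + 2(126.4) = 252.7
Total out = 807.6 lbmol/h; y_U = 463.6 / 807.6 = 0.574.

0.574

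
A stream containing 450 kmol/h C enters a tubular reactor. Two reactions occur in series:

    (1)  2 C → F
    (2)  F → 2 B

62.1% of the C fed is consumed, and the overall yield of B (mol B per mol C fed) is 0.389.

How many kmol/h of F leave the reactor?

Conversion of C: C consumed = 2ξ₁ = 0.621 × 450 → ξ₁ = 139.7 kmol/h.
Yield of B: 2ξ₂ / 450 = 0.389 → ξ₂ = 87.53 kmol/h.
Outlet amounts (n = n₀ + Σ ν·ξ):
  C: 450 − 2(139.7) = 170.6
  F: 0 + 1(139.7) − 1(87.53) = 52.2
  B: 0 + 2(87.53) = 175.1

52.2 kmol/h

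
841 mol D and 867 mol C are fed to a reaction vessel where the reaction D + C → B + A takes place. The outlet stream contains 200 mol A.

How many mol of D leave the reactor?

641 mol

For A: n = n₀ + 1ξ → 200 = 0 + 1ξ, giving ξ = 200 mol.
Outlet amounts (n = n₀ + ν ξ):
  D: 841 − 1(200) = 641
  C: 867 − 1(200) = 667
  B: 0 + 1(200) = 200
  A: 0 + 1(200) = 200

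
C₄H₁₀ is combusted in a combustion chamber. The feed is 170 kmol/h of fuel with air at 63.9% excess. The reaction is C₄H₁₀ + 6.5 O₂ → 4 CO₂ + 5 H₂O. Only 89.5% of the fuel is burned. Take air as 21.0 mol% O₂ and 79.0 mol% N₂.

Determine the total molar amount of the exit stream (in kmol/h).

9020 kmol/h

Stoichiometric O₂ = 6.5 × 170 = 1105 kmol/h; O₂ fed = 1105 × 1.639 = 1811 kmol/h.
N₂ fed = 1811 × 79/21 = 6813 kmol/h.
Fuel reacted = 0.895 × 170 → ξ = 152.2 kmol/h.
Outlet (n = n₀ + ν ξ):
  C₄H₁₀: 170 − 1(152.2) = 17.85
  O₂: 1811 − 6.5(152.2) = 822.1
  N₂: 6813 (inert)
  CO₂: 0 + 4(152.2) = 608.6
  H₂O: 0 + 5(152.2) = 760.8
Total out = 17.85 + 822.1 + 6813 + 608.6 + 760.8 = 9022 kmol/h.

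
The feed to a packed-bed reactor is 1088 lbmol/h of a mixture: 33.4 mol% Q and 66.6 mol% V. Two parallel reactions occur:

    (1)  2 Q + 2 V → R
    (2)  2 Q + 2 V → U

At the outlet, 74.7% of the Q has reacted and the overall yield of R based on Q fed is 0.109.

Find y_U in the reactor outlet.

0.141

Yield of R: 1ξ₁ / 363.4 = 0.109 → ξ₁ = 39.61 lbmol/h.
Conversion of Q: 2ξ₁ + 2ξ₂ = 0.747 × 363.4 = 271.5 → ξ₂ = 96.12 lbmol/h.
Outlet amounts (n = n₀ + Σ ν·ξ):
  Q: 363.4 − 2(39.61) − 2(96.12) = 91.94
  V: 724.6 − 2(39.61) − 2(96.12) = 453.2
  R: 0 + 1(39.61) = 39.61
  U: 0 + 1(96.12) = 96.12
Total out = 680.8 lbmol/h; y_U = 96.12 / 680.8 = 0.1412.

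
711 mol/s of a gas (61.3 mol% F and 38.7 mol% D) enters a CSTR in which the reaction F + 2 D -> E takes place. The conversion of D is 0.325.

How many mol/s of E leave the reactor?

44.7 mol/s

D reacted = 0.325 × 275.2 = 89.43 mol/s; ν_D = −2, so ξ = 89.43/2 = 44.71 mol/s.
Outlet amounts (n = n₀ + ν ξ):
  F: 435.8 − 1(44.71) = 391.1
  D: 275.2 − 2(44.71) = 185.7
  E: 0 + 1(44.71) = 44.71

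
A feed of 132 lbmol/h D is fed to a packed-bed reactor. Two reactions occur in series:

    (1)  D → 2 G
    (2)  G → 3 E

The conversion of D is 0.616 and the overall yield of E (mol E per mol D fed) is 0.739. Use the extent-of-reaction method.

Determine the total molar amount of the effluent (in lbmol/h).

278 lbmol/h

Conversion of D: D consumed = 1ξ₁ = 0.616 × 132 → ξ₁ = 81.31 lbmol/h.
Yield of E: 3ξ₂ / 132 = 0.739 → ξ₂ = 32.52 lbmol/h.
Outlet amounts (n = n₀ + Σ ν·ξ):
  D: 132 − 1(81.31) = 50.69
  G: 0 + 2(81.31) − 1(32.52) = 130.1
  E: 0 + 3(32.52) = 97.55
Total out = 50.69 + 130.1 + 97.55 = 278.3 lbmol/h.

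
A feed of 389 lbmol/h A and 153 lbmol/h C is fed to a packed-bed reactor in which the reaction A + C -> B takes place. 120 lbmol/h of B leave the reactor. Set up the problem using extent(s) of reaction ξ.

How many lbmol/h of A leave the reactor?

For B: n = n₀ + 1ξ → 120 = 0 + 1ξ, giving ξ = 120 lbmol/h.
Outlet amounts (n = n₀ + ν ξ):
  A: 389 − 1(120) = 269
  C: 153 − 1(120) = 33
  B: 0 + 1(120) = 120

269 lbmol/h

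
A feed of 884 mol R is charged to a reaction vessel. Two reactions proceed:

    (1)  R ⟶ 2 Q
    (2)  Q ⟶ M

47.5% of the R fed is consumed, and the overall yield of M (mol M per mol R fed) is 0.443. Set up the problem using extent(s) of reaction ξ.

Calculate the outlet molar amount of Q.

Conversion of R: R consumed = 1ξ₁ = 0.475 × 884 → ξ₁ = 419.9 mol.
Yield of M: 1ξ₂ / 884 = 0.443 → ξ₂ = 391.6 mol.
Outlet amounts (n = n₀ + Σ ν·ξ):
  R: 884 − 1(419.9) = 464.1
  Q: 0 + 2(419.9) − 1(391.6) = 448.2
  M: 0 + 1(391.6) = 391.6

448 mol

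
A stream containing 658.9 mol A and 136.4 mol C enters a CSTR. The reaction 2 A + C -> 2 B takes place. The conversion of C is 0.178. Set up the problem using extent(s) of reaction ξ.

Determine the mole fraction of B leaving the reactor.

0.063

C reacted = 0.178 × 136.4 = 24.28 mol; ν_C = −1, so ξ = 24.28/1 = 24.28 mol.
Outlet amounts (n = n₀ + ν ξ):
  A: 658.9 − 2(24.28) = 610.3
  C: 136.4 − 1(24.28) = 112.1
  B: 0 + 2(24.28) = 48.56
Total out = 771 mol; y_B = 48.56 / 771 = 0.06298.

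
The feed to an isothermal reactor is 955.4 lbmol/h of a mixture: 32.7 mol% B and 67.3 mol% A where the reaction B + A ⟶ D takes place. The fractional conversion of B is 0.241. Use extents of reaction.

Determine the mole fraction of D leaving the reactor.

0.0855

B reacted = 0.241 × 312.4 = 75.29 lbmol/h; ν_B = −1, so ξ = 75.29/1 = 75.29 lbmol/h.
Outlet amounts (n = n₀ + ν ξ):
  B: 312.4 − 1(75.29) = 237.1
  A: 643 − 1(75.29) = 567.7
  D: 0 + 1(75.29) = 75.29
Total out = 880.1 lbmol/h; y_D = 75.29 / 880.1 = 0.08555.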